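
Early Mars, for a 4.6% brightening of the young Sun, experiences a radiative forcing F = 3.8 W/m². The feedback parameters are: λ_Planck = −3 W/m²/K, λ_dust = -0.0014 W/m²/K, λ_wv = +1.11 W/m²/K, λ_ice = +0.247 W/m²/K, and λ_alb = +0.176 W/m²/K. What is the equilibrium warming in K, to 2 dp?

2.59 K

Net feedback parameter λ = (−3) + (-0.0014) + (+1.11) + (+0.247) + (+0.176) = -1.4684 W/m²/K.
ΔT = −F/λ = −3.8/(-1.4684) = 2.59 K.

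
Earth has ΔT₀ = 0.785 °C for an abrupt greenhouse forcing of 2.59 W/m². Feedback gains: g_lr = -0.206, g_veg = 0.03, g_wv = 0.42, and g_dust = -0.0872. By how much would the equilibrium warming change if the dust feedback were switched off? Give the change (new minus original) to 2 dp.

Original: g = 0.1568, ΔT = 0.785/(1−0.1568) = 0.9310 °C.
Without dust: g' = 0.244, ΔT' = 0.785/(1−0.244) = 1.0384 °C.
Change = 1.0384 − 0.9310 = 0.11 °C.

0.11 °C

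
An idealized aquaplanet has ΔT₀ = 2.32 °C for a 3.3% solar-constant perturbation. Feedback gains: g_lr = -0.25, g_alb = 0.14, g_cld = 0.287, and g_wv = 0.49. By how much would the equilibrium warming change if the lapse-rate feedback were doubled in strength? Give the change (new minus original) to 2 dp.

-2.99 °C

Original: g = 0.667, ΔT = 2.32/(1−0.667) = 6.9670 °C.
With doubled lapse-rate: g' = 0.417, ΔT' = 2.32/(1−0.417) = 3.9794 °C.
Change = 3.9794 − 6.9670 = -2.99 °C.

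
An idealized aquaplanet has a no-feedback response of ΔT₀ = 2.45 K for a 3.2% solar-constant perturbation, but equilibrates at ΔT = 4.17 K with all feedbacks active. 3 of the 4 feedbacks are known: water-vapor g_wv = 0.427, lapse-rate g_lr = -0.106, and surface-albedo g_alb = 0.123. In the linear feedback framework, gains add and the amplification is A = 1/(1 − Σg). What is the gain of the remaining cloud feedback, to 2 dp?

Amplification A = ΔT/ΔT₀ = 4.17/2.45 = 1.702.
Total gain g = 1 − 1/A = 1 − 1/1.702 = 0.4125.
Known gains sum to 0.427 − 0.106 + 0.123 = 0.444.
g_cld = 0.4125 − 0.444 = -0.03.

-0.03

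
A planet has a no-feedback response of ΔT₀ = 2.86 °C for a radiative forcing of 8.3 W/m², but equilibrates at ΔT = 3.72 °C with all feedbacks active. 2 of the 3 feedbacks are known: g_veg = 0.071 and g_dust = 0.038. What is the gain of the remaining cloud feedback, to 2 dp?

0.12

Amplification A = ΔT/ΔT₀ = 3.72/2.86 = 1.301.
Total gain g = 1 − 1/A = 1 − 1/1.301 = 0.2314.
Known gains sum to 0.071 + 0.038 = 0.109.
g_cld = 0.2314 − 0.109 = 0.12.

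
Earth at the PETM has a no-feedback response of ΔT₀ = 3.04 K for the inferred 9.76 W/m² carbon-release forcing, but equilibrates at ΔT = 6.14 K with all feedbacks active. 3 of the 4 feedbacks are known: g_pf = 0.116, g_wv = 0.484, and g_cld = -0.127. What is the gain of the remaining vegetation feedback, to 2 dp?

0.03

Amplification A = ΔT/ΔT₀ = 6.14/3.04 = 2.02.
Total gain g = 1 − 1/A = 1 − 1/2.02 = 0.505.
Known gains sum to 0.116 + 0.484 − 0.127 = 0.473.
g_veg = 0.505 − 0.473 = 0.03.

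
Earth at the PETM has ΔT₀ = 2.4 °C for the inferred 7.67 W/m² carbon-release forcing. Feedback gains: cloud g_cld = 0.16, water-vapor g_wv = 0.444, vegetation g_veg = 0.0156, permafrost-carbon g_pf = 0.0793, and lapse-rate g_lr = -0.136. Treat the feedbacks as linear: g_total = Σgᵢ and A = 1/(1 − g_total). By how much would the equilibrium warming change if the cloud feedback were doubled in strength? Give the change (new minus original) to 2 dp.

Original: g = 0.5629, ΔT = 2.4/(1−0.5629) = 5.4907 °C.
With doubled cloud: g' = 0.7229, ΔT' = 2.4/(1−0.7229) = 8.6611 °C.
Change = 8.6611 − 5.4907 = 3.17 °C.

3.17 °C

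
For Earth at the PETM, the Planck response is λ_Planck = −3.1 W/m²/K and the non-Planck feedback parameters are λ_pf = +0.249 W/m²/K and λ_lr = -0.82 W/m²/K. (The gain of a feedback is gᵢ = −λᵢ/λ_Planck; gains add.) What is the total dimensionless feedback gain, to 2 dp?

Convert to gains: g_pf = 0.249/3.1 = 0.08032; g_lr = -0.82/3.1 = -0.2645.
Total gain g = -0.18418.

-0.18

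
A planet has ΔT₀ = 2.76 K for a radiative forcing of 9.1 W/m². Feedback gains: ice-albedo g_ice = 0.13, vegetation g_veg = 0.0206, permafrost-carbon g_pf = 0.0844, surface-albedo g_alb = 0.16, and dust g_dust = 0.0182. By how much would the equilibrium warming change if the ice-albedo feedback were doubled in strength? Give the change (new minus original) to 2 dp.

Original: g = 0.4132, ΔT = 2.76/(1−0.4132) = 4.7035 K.
With doubled ice-albedo: g' = 0.5432, ΔT' = 2.76/(1−0.5432) = 6.0420 K.
Change = 6.0420 − 4.7035 = 1.34 K.

1.34 K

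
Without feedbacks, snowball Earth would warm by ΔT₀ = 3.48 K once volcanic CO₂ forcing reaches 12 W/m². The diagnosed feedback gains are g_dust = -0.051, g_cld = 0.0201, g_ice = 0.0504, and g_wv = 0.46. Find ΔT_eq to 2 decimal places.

Total gain g = -0.051 + 0.0201 + 0.0504 + 0.46 = 0.4795.
Amplification A = 1/(1 − 0.4795) = 1.921.
ΔT = 3.48 × 1.921 = 6.69 K.

6.69 K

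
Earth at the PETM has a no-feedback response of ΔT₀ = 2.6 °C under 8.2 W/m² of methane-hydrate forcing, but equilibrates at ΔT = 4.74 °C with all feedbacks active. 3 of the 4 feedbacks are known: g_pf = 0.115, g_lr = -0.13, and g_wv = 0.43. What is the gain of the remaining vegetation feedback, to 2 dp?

0.04

Amplification A = ΔT/ΔT₀ = 4.74/2.6 = 1.823.
Total gain g = 1 − 1/A = 1 − 1/1.823 = 0.4515.
Known gains sum to 0.115 − 0.13 + 0.43 = 0.415.
g_veg = 0.4515 − 0.415 = 0.04.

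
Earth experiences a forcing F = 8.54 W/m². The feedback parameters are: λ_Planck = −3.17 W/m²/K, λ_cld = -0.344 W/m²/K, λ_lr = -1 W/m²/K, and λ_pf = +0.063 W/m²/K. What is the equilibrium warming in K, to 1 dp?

1.9 K

Net feedback parameter λ = (−3.17) + (-0.344) + (-1) + (+0.063) = -4.451 W/m²/K.
ΔT = −F/λ = −8.54/(-4.451) = 1.9 K.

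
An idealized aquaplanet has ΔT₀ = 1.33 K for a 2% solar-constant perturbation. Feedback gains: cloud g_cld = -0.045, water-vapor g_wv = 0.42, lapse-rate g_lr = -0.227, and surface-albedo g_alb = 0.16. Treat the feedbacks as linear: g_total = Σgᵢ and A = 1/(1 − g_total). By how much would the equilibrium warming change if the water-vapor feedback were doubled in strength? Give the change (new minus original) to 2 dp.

2.97 K

Original: g = 0.308, ΔT = 1.33/(1−0.308) = 1.9220 K.
With doubled water-vapor: g' = 0.728, ΔT' = 1.33/(1−0.728) = 4.8897 K.
Change = 4.8897 − 1.9220 = 2.97 K.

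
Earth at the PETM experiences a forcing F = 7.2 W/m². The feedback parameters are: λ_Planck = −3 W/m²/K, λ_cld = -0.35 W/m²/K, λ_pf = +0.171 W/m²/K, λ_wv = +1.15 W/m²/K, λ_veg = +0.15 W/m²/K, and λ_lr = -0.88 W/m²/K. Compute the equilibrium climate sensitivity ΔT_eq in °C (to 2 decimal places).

2.61 °C

Net feedback parameter λ = (−3) + (-0.35) + (+0.171) + (+1.15) + (+0.15) + (-0.88) = -2.759 W/m²/K.
ΔT = −F/λ = −7.2/(-2.759) = 2.61 °C.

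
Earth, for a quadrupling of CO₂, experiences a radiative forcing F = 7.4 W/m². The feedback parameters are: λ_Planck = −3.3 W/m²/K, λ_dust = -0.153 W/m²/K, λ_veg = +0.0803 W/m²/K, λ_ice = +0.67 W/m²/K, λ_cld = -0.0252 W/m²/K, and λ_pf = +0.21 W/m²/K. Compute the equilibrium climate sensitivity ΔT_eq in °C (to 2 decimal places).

Net feedback parameter λ = (−3.3) + (-0.153) + (+0.0803) + (+0.67) + (-0.0252) + (+0.21) = -2.5179 W/m²/K.
ΔT = −F/λ = −7.4/(-2.5179) = 2.94 °C.

2.94 °C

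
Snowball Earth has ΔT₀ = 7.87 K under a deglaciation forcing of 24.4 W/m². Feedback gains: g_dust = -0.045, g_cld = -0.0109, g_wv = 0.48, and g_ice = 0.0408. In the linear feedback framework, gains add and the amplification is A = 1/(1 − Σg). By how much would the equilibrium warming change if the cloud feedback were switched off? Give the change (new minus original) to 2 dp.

Original: g = 0.4649, ΔT = 7.87/(1−0.4649) = 14.7075 K.
Without cloud: g' = 0.4758, ΔT' = 7.87/(1−0.4758) = 15.0134 K.
Change = 15.0134 − 14.7075 = 0.31 K.

0.31 K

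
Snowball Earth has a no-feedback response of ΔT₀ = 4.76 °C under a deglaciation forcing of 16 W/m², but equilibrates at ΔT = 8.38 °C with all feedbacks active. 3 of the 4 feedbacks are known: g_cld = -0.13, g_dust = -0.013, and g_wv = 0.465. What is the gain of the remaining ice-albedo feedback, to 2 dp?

0.11

Amplification A = ΔT/ΔT₀ = 8.38/4.76 = 1.761.
Total gain g = 1 − 1/A = 1 − 1/1.761 = 0.4321.
Known gains sum to -0.13 − 0.013 + 0.465 = 0.322.
g_ice = 0.4321 − 0.322 = 0.11.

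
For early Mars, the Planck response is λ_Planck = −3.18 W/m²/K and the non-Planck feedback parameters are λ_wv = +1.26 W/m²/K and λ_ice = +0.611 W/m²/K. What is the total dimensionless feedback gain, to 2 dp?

0.59

Convert to gains: g_wv = 1.26/3.18 = 0.3962; g_ice = 0.611/3.18 = 0.1921.
Total gain g = 0.5883.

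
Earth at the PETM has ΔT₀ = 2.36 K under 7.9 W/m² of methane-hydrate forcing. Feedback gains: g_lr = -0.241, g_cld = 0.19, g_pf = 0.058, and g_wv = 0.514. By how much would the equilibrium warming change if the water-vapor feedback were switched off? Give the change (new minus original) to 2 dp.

Original: g = 0.521, ΔT = 2.36/(1−0.521) = 4.9269 K.
Without water-vapor: g' = 0.007, ΔT' = 2.36/(1−0.007) = 2.3766 K.
Change = 2.3766 − 4.9269 = -2.55 K.

-2.55 K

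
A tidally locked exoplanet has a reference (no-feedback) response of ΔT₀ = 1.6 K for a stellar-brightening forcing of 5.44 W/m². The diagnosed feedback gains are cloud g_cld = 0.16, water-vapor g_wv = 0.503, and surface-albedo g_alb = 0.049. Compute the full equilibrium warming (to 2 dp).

Total gain g = 0.16 + 0.503 + 0.049 = 0.712.
Amplification A = 1/(1 − 0.712) = 3.472.
ΔT = 1.6 × 3.472 = 5.56 K.

5.56 K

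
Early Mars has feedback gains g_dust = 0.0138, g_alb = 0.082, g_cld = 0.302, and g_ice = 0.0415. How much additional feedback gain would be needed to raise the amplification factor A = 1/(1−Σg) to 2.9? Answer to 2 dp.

0.22

Current total gain = 0.4393.
Target gain for A = 2.9: g* = 1 − 1/2.9 = 0.6552.
Additional gain needed = 0.6552 − 0.4393 = 0.22.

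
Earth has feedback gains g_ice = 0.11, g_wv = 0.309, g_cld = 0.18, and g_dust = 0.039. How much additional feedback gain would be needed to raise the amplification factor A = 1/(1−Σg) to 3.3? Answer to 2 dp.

0.06

Current total gain = 0.638.
Target gain for A = 3.3: g* = 1 − 1/3.3 = 0.697.
Additional gain needed = 0.697 − 0.638 = 0.06.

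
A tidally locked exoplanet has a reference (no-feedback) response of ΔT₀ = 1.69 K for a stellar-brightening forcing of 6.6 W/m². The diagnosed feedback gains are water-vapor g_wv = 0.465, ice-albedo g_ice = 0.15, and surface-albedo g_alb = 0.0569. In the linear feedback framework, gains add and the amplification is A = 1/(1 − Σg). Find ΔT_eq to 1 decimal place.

5.2 K

Total gain g = 0.465 + 0.15 + 0.0569 = 0.6719.
Amplification A = 1/(1 − 0.6719) = 3.048.
ΔT = 1.69 × 3.048 = 5.2 K.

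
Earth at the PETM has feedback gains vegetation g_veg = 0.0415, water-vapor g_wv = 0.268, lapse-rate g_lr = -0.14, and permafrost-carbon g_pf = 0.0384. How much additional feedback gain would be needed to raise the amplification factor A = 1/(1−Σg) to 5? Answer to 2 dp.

0.59

Current total gain = 0.2079.
Target gain for A = 5: g* = 1 − 1/5 = 0.8.
Additional gain needed = 0.8 − 0.2079 = 0.59.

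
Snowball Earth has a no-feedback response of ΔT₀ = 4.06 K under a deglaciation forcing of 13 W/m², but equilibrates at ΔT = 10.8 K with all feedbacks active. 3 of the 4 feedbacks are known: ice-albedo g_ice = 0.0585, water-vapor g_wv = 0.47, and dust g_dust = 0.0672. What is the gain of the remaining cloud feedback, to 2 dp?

0.03

Amplification A = ΔT/ΔT₀ = 10.8/4.06 = 2.66.
Total gain g = 1 − 1/A = 1 − 1/2.66 = 0.6241.
Known gains sum to 0.0585 + 0.47 + 0.0672 = 0.5957.
g_cld = 0.6241 − 0.5957 = 0.03.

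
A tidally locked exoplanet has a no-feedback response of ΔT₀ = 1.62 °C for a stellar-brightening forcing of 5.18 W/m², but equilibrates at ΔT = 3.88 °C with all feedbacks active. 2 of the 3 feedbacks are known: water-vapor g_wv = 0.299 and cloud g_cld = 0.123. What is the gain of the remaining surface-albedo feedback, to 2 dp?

0.16

Amplification A = ΔT/ΔT₀ = 3.88/1.62 = 2.395.
Total gain g = 1 − 1/A = 1 − 1/2.395 = 0.5825.
Known gains sum to 0.299 + 0.123 = 0.422.
g_alb = 0.5825 − 0.422 = 0.16.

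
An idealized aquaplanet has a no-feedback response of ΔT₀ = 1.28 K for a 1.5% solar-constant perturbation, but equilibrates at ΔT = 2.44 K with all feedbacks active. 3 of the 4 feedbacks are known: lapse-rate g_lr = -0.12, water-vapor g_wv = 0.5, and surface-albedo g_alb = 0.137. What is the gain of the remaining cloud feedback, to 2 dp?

-0.04

Amplification A = ΔT/ΔT₀ = 2.44/1.28 = 1.906.
Total gain g = 1 − 1/A = 1 − 1/1.906 = 0.4753.
Known gains sum to -0.12 + 0.5 + 0.137 = 0.517.
g_cld = 0.4753 − 0.517 = -0.04.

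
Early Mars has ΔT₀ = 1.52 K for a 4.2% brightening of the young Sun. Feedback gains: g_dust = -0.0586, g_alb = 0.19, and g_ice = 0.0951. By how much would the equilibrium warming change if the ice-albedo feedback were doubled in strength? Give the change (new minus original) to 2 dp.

0.28 K

Original: g = 0.2265, ΔT = 1.52/(1−0.2265) = 1.9651 K.
With doubled ice-albedo: g' = 0.3216, ΔT' = 1.52/(1−0.3216) = 2.2406 K.
Change = 2.2406 − 1.9651 = 0.28 K.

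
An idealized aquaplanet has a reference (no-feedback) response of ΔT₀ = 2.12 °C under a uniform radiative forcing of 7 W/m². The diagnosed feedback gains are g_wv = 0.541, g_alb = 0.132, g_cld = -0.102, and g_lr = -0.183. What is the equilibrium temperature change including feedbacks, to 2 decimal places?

Total gain g = 0.541 + 0.132 − 0.102 − 0.183 = 0.388.
Amplification A = 1/(1 − 0.388) = 1.634.
ΔT = 2.12 × 1.634 = 3.46 °C.

3.46 °C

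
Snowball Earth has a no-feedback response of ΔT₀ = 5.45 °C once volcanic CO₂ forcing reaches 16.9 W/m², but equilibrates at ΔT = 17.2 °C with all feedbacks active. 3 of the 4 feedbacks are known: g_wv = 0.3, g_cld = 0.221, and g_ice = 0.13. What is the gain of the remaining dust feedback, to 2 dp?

Amplification A = ΔT/ΔT₀ = 17.2/5.45 = 3.156.
Total gain g = 1 − 1/A = 1 − 1/3.156 = 0.6831.
Known gains sum to 0.3 + 0.221 + 0.13 = 0.651.
g_dust = 0.6831 − 0.651 = 0.03.

0.03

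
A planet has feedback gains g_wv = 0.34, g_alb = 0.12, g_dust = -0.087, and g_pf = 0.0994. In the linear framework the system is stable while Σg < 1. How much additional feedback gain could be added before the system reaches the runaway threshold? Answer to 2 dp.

0.53

Current total gain = 0.34 + 0.12 − 0.087 + 0.0994 = 0.4724.
Margin to runaway = 1 − 0.4724 = 0.53.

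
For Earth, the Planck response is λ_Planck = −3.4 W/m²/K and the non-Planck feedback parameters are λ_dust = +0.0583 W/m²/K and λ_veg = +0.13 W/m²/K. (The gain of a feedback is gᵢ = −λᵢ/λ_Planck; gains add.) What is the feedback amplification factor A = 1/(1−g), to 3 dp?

1.059

Convert to gains: g_dust = 0.0583/3.4 = 0.01715; g_veg = 0.13/3.4 = 0.03824.
Total gain g = 0.05539.
A = 1/(1 − 0.05539) = 1.059.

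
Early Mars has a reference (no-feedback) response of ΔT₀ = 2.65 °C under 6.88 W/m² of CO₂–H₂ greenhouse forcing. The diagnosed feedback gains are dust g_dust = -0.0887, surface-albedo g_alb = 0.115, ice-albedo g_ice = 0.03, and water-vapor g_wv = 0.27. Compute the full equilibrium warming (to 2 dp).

Total gain g = -0.0887 + 0.115 + 0.03 + 0.27 = 0.3263.
Amplification A = 1/(1 − 0.3263) = 1.484.
ΔT = 2.65 × 1.484 = 3.93 °C.

3.93 °C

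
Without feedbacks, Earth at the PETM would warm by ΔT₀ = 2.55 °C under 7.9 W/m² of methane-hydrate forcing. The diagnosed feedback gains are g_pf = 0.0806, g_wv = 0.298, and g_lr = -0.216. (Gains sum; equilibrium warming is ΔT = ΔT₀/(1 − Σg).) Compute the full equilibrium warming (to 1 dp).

Total gain g = 0.0806 + 0.298 − 0.216 = 0.1626.
Amplification A = 1/(1 − 0.1626) = 1.194.
ΔT = 2.55 × 1.194 = 3.0 °C.

3.0 °C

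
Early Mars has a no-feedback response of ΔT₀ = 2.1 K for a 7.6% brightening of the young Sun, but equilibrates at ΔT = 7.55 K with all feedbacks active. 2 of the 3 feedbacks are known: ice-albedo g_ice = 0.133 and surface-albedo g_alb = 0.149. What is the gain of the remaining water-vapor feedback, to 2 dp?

0.44

Amplification A = ΔT/ΔT₀ = 7.55/2.1 = 3.595.
Total gain g = 1 − 1/A = 1 − 1/3.595 = 0.7218.
Known gains sum to 0.133 + 0.149 = 0.282.
g_wv = 0.7218 − 0.282 = 0.44.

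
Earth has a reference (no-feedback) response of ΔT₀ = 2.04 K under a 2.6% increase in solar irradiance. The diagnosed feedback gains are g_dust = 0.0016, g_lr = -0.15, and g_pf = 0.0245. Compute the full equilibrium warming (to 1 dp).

Total gain g = 0.0016 − 0.15 + 0.0245 = -0.1239.
Amplification A = 1/(1 + 0.1239) = 0.8898.
ΔT = 2.04 × 0.8898 = 1.8 K.

1.8 K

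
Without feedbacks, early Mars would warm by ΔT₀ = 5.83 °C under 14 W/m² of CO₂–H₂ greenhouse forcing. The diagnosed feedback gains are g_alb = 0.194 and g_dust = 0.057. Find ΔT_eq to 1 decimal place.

7.8 °C

Total gain g = 0.194 + 0.057 = 0.251.
Amplification A = 1/(1 − 0.251) = 1.335.
ΔT = 5.83 × 1.335 = 7.8 °C.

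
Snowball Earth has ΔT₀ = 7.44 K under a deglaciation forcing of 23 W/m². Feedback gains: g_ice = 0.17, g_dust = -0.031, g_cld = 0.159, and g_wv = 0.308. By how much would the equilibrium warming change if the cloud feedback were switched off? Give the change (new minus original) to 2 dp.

Original: g = 0.606, ΔT = 7.44/(1−0.606) = 18.8832 K.
Without cloud: g' = 0.447, ΔT' = 7.44/(1−0.447) = 13.4539 K.
Change = 13.4539 − 18.8832 = -5.43 K.

-5.43 K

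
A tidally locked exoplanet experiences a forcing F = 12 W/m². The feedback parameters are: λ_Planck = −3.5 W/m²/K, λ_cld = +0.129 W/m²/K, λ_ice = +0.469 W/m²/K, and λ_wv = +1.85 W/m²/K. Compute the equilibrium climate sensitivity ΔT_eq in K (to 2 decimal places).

Net feedback parameter λ = (−3.5) + (+0.129) + (+0.469) + (+1.85) = -1.052 W/m²/K.
ΔT = −F/λ = −12/(-1.052) = 11.41 K.

11.41 K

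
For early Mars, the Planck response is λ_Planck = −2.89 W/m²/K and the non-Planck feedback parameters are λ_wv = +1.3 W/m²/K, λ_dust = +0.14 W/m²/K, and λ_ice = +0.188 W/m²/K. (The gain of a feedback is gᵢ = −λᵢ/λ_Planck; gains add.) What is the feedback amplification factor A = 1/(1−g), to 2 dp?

Convert to gains: g_wv = 1.3/2.89 = 0.4498; g_dust = 0.14/2.89 = 0.04844; g_ice = 0.188/2.89 = 0.06505.
Total gain g = 0.56329.
A = 1/(1 − 0.56329) = 2.29.

2.29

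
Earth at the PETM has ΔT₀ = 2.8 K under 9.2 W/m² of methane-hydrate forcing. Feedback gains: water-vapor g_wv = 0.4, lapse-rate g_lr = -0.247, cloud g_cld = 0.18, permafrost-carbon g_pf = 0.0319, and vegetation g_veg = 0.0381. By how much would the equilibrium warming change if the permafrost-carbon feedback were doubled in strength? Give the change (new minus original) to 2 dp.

Original: g = 0.403, ΔT = 2.8/(1−0.403) = 4.6901 K.
With doubled permafrost-carbon: g' = 0.4349, ΔT' = 2.8/(1−0.4349) = 4.9549 K.
Change = 4.9549 − 4.6901 = 0.26 K.

0.26 K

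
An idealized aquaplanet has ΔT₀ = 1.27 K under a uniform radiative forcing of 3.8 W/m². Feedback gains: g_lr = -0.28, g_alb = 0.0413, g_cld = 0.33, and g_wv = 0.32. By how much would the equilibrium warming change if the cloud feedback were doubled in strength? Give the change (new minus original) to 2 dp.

2.75 K

Original: g = 0.4113, ΔT = 1.27/(1−0.4113) = 2.1573 K.
With doubled cloud: g' = 0.7413, ΔT' = 1.27/(1−0.7413) = 4.9092 K.
Change = 4.9092 − 2.1573 = 2.75 K.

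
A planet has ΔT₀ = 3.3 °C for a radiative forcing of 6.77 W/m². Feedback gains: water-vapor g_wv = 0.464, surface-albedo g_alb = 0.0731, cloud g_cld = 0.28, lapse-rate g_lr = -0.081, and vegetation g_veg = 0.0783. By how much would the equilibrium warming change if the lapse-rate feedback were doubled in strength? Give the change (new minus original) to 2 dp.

-5.40 °C

Original: g = 0.8144, ΔT = 3.3/(1−0.8144) = 17.7802 °C.
With doubled lapse-rate: g' = 0.7334, ΔT' = 3.3/(1−0.7334) = 12.3781 °C.
Change = 12.3781 − 17.7802 = -5.40 °C.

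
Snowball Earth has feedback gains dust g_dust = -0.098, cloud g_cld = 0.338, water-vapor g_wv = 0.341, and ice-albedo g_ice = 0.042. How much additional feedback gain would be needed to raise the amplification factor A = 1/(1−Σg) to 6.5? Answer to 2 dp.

Current total gain = 0.623.
Target gain for A = 6.5: g* = 1 − 1/6.5 = 0.8462.
Additional gain needed = 0.8462 − 0.623 = 0.22.

0.22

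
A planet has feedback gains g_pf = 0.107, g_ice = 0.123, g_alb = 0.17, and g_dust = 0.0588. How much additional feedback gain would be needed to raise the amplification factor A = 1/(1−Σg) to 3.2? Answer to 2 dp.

0.23

Current total gain = 0.4588.
Target gain for A = 3.2: g* = 1 − 1/3.2 = 0.6875.
Additional gain needed = 0.6875 − 0.4588 = 0.23.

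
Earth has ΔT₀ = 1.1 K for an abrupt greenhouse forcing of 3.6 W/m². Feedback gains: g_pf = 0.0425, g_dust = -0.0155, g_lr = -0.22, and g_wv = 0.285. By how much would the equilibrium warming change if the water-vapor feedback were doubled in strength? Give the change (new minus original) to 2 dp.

0.55 K

Original: g = 0.092, ΔT = 1.1/(1−0.092) = 1.2115 K.
With doubled water-vapor: g' = 0.377, ΔT' = 1.1/(1−0.377) = 1.7657 K.
Change = 1.7657 − 1.2115 = 0.55 K.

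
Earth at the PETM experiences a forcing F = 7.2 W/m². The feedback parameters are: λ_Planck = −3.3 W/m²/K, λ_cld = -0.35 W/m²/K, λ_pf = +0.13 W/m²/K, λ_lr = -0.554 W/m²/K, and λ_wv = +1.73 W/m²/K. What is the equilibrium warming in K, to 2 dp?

3.07 K

Net feedback parameter λ = (−3.3) + (-0.35) + (+0.13) + (-0.554) + (+1.73) = -2.344 W/m²/K.
ΔT = −F/λ = −7.2/(-2.344) = 3.07 K.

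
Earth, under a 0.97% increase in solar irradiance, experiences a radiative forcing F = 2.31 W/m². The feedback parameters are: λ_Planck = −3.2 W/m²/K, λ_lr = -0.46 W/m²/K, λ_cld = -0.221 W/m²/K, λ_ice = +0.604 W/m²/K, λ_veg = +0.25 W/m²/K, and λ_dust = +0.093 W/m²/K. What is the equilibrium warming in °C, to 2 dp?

0.79 °C

Net feedback parameter λ = (−3.2) + (-0.46) + (-0.221) + (+0.604) + (+0.25) + (+0.093) = -2.934 W/m²/K.
ΔT = −F/λ = −2.31/(-2.934) = 0.79 °C.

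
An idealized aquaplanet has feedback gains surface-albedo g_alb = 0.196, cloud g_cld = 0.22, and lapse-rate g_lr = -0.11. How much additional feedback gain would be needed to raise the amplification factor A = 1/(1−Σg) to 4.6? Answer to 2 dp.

0.48

Current total gain = 0.306.
Target gain for A = 4.6: g* = 1 − 1/4.6 = 0.7826.
Additional gain needed = 0.7826 − 0.306 = 0.48.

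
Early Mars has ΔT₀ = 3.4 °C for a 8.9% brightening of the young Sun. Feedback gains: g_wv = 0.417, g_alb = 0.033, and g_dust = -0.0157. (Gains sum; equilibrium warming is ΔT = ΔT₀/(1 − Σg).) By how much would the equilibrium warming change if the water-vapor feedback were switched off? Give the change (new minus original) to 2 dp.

-2.55 °C

Original: g = 0.4343, ΔT = 3.4/(1−0.4343) = 6.0103 °C.
Without water-vapor: g' = 0.0173, ΔT' = 3.4/(1−0.0173) = 3.4599 °C.
Change = 3.4599 − 6.0103 = -2.55 °C.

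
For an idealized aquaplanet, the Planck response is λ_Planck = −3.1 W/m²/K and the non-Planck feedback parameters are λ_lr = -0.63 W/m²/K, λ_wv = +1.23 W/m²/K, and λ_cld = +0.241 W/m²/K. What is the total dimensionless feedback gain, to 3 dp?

Convert to gains: g_lr = -0.63/3.1 = -0.2032; g_wv = 1.23/3.1 = 0.3968; g_cld = 0.241/3.1 = 0.07774.
Total gain g = 0.27134.

0.271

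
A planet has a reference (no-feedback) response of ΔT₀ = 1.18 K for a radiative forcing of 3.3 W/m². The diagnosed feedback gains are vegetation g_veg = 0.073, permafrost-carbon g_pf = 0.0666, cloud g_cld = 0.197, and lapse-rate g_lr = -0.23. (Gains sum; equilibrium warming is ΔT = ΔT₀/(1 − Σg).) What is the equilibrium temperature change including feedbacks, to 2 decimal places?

Total gain g = 0.073 + 0.0666 + 0.197 − 0.23 = 0.1066.
Amplification A = 1/(1 − 0.1066) = 1.119.
ΔT = 1.18 × 1.119 = 1.32 K.

1.32 K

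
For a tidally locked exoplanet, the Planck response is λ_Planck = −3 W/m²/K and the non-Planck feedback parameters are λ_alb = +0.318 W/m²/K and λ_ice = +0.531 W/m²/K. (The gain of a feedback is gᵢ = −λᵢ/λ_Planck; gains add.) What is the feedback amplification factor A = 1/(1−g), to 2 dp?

Convert to gains: g_alb = 0.318/3 = 0.106; g_ice = 0.531/3 = 0.177.
Total gain g = 0.283.
A = 1/(1 − 0.283) = 1.39.

1.39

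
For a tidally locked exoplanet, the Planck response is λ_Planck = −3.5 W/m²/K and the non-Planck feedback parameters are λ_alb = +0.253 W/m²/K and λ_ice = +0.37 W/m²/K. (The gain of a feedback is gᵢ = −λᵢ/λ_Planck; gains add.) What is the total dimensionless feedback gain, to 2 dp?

Convert to gains: g_alb = 0.253/3.5 = 0.07229; g_ice = 0.37/3.5 = 0.1057.
Total gain g = 0.17799.

0.18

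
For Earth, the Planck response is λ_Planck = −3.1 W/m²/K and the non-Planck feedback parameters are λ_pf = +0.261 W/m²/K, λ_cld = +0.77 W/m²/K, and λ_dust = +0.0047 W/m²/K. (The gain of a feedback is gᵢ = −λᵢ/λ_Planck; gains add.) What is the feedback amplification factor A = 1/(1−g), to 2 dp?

Convert to gains: g_pf = 0.261/3.1 = 0.08419; g_cld = 0.77/3.1 = 0.2484; g_dust = 0.0047/3.1 = 0.001516.
Total gain g = 0.334106.
A = 1/(1 − 0.334106) = 1.50.

1.50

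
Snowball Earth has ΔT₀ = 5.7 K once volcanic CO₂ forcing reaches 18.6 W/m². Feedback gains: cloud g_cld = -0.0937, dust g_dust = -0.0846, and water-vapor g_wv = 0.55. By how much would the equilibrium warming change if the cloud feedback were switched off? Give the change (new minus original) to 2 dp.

Original: g = 0.3717, ΔT = 5.7/(1−0.3717) = 9.0721 K.
Without cloud: g' = 0.4654, ΔT' = 5.7/(1−0.4654) = 10.6622 K.
Change = 10.6622 − 9.0721 = 1.59 K.

1.59 K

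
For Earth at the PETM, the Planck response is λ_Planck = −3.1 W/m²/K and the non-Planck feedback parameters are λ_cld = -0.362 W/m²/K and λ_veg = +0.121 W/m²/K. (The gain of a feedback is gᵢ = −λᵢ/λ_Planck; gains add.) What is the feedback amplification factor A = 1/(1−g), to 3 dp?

Convert to gains: g_cld = -0.362/3.1 = -0.1168; g_veg = 0.121/3.1 = 0.03903.
Total gain g = -0.07777.
A = 1/(1 + 0.07777) = 0.928.

0.928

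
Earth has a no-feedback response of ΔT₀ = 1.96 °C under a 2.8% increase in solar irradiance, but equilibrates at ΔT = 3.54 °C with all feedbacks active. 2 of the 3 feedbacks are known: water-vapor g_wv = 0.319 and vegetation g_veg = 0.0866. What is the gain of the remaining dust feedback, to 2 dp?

Amplification A = ΔT/ΔT₀ = 3.54/1.96 = 1.806.
Total gain g = 1 − 1/A = 1 − 1/1.806 = 0.4463.
Known gains sum to 0.319 + 0.0866 = 0.4056.
g_dust = 0.4463 − 0.4056 = 0.04.

0.04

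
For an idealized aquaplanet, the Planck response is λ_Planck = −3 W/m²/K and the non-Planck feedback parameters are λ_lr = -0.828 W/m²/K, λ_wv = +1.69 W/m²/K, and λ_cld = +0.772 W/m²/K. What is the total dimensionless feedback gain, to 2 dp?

0.54

Convert to gains: g_lr = -0.828/3 = -0.276; g_wv = 1.69/3 = 0.5633; g_cld = 0.772/3 = 0.2573.
Total gain g = 0.5446.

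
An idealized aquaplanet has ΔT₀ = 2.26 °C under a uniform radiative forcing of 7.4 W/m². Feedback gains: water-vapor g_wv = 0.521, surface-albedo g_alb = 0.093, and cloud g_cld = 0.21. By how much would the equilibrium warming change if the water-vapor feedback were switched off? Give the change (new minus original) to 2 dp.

Original: g = 0.824, ΔT = 2.26/(1−0.824) = 12.8409 °C.
Without water-vapor: g' = 0.303, ΔT' = 2.26/(1−0.303) = 3.2425 °C.
Change = 3.2425 − 12.8409 = -9.60 °C.

-9.60 °C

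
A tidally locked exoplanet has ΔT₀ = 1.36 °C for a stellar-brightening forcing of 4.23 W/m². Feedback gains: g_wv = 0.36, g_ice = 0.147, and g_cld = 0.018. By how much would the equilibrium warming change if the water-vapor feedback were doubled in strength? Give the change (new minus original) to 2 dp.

Original: g = 0.525, ΔT = 1.36/(1−0.525) = 2.8632 °C.
With doubled water-vapor: g' = 0.885, ΔT' = 1.36/(1−0.885) = 11.8261 °C.
Change = 11.8261 − 2.8632 = 8.96 °C.

8.96 °C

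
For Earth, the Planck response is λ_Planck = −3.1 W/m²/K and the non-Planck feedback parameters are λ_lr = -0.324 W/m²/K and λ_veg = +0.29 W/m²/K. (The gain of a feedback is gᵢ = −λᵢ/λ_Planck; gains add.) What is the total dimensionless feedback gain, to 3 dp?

Convert to gains: g_lr = -0.324/3.1 = -0.1045; g_veg = 0.29/3.1 = 0.09355.
Total gain g = -0.01095.

-0.011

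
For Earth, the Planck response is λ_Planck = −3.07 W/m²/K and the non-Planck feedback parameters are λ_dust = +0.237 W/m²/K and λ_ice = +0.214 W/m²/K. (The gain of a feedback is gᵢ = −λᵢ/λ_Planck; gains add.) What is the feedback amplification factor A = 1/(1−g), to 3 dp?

1.172

Convert to gains: g_dust = 0.237/3.07 = 0.0772; g_ice = 0.214/3.07 = 0.06971.
Total gain g = 0.14691.
A = 1/(1 − 0.14691) = 1.172.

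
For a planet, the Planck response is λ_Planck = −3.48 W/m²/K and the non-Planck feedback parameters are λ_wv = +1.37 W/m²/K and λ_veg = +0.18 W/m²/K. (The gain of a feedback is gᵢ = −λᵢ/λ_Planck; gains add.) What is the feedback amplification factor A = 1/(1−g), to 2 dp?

Convert to gains: g_wv = 1.37/3.48 = 0.3937; g_veg = 0.18/3.48 = 0.05172.
Total gain g = 0.44542.
A = 1/(1 − 0.44542) = 1.80.

1.80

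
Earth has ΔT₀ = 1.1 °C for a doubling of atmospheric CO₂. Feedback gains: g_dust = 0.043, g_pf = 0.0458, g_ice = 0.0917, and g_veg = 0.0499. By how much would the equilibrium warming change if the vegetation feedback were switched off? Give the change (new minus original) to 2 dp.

Original: g = 0.2304, ΔT = 1.1/(1−0.2304) = 1.4293 °C.
Without vegetation: g' = 0.1805, ΔT' = 1.1/(1−0.1805) = 1.3423 °C.
Change = 1.3423 − 1.4293 = -0.09 °C.

-0.09 °C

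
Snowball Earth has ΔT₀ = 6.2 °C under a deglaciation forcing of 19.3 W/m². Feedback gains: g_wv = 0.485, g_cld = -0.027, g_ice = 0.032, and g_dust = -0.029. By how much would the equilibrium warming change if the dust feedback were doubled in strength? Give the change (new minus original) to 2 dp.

Original: g = 0.461, ΔT = 6.2/(1−0.461) = 11.5028 °C.
With doubled dust: g' = 0.432, ΔT' = 6.2/(1−0.432) = 10.9155 °C.
Change = 10.9155 − 11.5028 = -0.59 °C.

-0.59 °C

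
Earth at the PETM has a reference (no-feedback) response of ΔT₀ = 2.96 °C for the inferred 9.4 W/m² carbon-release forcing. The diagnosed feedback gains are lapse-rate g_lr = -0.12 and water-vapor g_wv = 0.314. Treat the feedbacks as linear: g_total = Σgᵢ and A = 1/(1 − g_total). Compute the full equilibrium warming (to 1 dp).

Total gain g = -0.12 + 0.314 = 0.194.
Amplification A = 1/(1 − 0.194) = 1.241.
ΔT = 2.96 × 1.241 = 3.7 °C.

3.7 °C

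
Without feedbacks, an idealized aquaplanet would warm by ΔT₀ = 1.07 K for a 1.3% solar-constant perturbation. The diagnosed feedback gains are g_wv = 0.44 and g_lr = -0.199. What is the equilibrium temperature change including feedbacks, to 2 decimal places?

Total gain g = 0.44 − 0.199 = 0.241.
Amplification A = 1/(1 − 0.241) = 1.318.
ΔT = 1.07 × 1.318 = 1.41 K.

1.41 K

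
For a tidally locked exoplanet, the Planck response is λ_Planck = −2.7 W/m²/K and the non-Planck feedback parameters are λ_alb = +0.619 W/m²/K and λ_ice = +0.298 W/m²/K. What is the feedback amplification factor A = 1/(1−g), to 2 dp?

1.51

Convert to gains: g_alb = 0.619/2.7 = 0.2293; g_ice = 0.298/2.7 = 0.1104.
Total gain g = 0.3397.
A = 1/(1 − 0.3397) = 1.51.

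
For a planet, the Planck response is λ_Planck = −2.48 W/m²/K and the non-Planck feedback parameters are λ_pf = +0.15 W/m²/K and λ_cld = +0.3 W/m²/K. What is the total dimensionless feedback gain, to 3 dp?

0.181

Convert to gains: g_pf = 0.15/2.48 = 0.06048; g_cld = 0.3/2.48 = 0.121.
Total gain g = 0.18148.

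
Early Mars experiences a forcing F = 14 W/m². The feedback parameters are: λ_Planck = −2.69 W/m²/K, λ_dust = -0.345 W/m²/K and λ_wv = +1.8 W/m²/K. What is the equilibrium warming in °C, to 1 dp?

Net feedback parameter λ = (−2.69) + (-0.345) + (+1.8) = -1.235 W/m²/K.
ΔT = −F/λ = −14/(-1.235) = 11.3 °C.

11.3 °C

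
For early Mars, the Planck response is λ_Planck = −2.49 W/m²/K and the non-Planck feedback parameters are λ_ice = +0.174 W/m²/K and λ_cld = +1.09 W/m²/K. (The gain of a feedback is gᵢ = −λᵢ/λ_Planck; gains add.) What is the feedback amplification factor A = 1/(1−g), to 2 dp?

2.03

Convert to gains: g_ice = 0.174/2.49 = 0.06988; g_cld = 1.09/2.49 = 0.4378.
Total gain g = 0.50768.
A = 1/(1 − 0.50768) = 2.03.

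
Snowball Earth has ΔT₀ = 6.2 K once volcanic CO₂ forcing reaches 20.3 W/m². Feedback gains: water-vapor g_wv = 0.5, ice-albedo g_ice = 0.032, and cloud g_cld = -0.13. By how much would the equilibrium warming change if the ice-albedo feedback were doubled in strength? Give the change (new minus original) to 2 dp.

0.59 K

Original: g = 0.402, ΔT = 6.2/(1−0.402) = 10.3679 K.
With doubled ice-albedo: g' = 0.434, ΔT' = 6.2/(1−0.434) = 10.9541 K.
Change = 10.9541 − 10.3679 = 0.59 K.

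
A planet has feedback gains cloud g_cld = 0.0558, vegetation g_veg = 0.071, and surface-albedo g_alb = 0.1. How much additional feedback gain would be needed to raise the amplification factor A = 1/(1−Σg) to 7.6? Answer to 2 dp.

0.64

Current total gain = 0.2268.
Target gain for A = 7.6: g* = 1 − 1/7.6 = 0.8684.
Additional gain needed = 0.8684 − 0.2268 = 0.64.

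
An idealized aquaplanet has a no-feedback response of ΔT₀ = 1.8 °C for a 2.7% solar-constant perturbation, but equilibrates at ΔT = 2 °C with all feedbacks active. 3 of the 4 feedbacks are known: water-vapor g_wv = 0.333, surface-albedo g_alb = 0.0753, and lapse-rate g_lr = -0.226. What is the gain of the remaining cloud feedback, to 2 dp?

Amplification A = ΔT/ΔT₀ = 2/1.8 = 1.111.
Total gain g = 1 − 1/A = 1 − 1/1.111 = 0.09991.
Known gains sum to 0.333 + 0.0753 − 0.226 = 0.1823.
g_cld = 0.09991 − 0.1823 = -0.08.

-0.08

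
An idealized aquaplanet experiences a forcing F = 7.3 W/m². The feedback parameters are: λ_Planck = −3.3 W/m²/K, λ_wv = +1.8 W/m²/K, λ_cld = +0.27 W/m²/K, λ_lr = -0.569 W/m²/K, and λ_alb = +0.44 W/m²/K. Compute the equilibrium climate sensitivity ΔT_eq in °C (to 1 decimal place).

5.4 °C

Net feedback parameter λ = (−3.3) + (+1.8) + (+0.27) + (-0.569) + (+0.44) = -1.359 W/m²/K.
ΔT = −F/λ = −7.3/(-1.359) = 5.4 °C.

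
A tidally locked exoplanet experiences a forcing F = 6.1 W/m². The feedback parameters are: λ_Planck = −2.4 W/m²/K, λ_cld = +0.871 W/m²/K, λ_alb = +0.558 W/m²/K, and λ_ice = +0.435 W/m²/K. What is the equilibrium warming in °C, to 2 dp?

Net feedback parameter λ = (−2.4) + (+0.871) + (+0.558) + (+0.435) = -0.536 W/m²/K.
ΔT = −F/λ = −6.1/(-0.536) = 11.38 °C.

11.38 °C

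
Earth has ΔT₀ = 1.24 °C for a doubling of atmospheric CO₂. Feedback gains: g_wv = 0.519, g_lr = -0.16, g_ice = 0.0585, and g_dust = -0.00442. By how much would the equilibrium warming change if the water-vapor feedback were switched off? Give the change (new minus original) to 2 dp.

-0.99 °C

Original: g = 0.41308, ΔT = 1.24/(1−0.41308) = 2.1127 °C.
Without water-vapor: g' = -0.10592, ΔT' = 1.24/(1+0.10592) = 1.1212 °C.
Change = 1.1212 − 2.1127 = -0.99 °C.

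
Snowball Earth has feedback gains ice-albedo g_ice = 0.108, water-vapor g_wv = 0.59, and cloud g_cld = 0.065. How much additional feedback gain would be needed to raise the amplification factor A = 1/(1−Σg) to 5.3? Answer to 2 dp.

0.05

Current total gain = 0.763.
Target gain for A = 5.3: g* = 1 − 1/5.3 = 0.8113.
Additional gain needed = 0.8113 − 0.763 = 0.05.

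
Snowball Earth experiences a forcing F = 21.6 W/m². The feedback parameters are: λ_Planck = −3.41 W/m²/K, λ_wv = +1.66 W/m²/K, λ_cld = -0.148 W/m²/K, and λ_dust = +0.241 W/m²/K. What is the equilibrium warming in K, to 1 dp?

13.0 K

Net feedback parameter λ = (−3.41) + (+1.66) + (-0.148) + (+0.241) = -1.657 W/m²/K.
ΔT = −F/λ = −21.6/(-1.657) = 13.0 K.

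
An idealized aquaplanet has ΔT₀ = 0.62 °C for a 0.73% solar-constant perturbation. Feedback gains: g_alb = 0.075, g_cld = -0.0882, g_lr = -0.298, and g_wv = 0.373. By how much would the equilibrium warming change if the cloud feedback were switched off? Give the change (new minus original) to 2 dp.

Original: g = 0.0618, ΔT = 0.62/(1−0.0618) = 0.6608 °C.
Without cloud: g' = 0.15, ΔT' = 0.62/(1−0.15) = 0.7294 °C.
Change = 0.7294 − 0.6608 = 0.07 °C.

0.07 °C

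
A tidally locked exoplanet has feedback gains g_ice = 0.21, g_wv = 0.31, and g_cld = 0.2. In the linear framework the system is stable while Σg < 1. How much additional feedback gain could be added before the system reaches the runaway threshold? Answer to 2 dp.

0.28

Current total gain = 0.21 + 0.31 + 0.2 = 0.72.
Margin to runaway = 1 − 0.72 = 0.28.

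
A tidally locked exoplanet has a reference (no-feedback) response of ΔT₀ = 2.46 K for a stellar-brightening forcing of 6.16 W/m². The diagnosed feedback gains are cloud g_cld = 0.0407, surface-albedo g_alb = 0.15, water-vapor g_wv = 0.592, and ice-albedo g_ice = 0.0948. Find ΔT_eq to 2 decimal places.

Total gain g = 0.0407 + 0.15 + 0.592 + 0.0948 = 0.8775.
Amplification A = 1/(1 − 0.8775) = 8.163.
ΔT = 2.46 × 8.163 = 20.08 K.

20.08 K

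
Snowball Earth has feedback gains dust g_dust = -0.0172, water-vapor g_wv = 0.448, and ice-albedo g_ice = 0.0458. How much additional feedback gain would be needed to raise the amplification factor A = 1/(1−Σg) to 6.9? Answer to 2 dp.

0.38

Current total gain = 0.4766.
Target gain for A = 6.9: g* = 1 − 1/6.9 = 0.8551.
Additional gain needed = 0.8551 − 0.4766 = 0.38.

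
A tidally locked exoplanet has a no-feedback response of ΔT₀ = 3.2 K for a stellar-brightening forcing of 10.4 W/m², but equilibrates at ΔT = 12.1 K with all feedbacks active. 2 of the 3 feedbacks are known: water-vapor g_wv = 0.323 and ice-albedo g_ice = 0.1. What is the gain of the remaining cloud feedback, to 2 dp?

Amplification A = ΔT/ΔT₀ = 12.1/3.2 = 3.781.
Total gain g = 1 − 1/A = 1 − 1/3.781 = 0.7355.
Known gains sum to 0.323 + 0.1 = 0.423.
g_cld = 0.7355 − 0.423 = 0.31.

0.31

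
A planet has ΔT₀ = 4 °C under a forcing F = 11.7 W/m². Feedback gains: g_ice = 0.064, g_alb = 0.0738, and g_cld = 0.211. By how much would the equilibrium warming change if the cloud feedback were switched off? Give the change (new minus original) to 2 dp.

Original: g = 0.3488, ΔT = 4/(1−0.3488) = 6.1425 °C.
Without cloud: g' = 0.1378, ΔT' = 4/(1−0.1378) = 4.6393 °C.
Change = 4.6393 − 6.1425 = -1.50 °C.

-1.50 °C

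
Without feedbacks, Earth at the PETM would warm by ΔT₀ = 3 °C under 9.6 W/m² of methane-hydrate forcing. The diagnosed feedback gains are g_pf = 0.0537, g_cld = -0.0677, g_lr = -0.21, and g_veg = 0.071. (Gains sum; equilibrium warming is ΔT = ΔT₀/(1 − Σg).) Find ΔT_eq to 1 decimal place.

2.6 °C

Total gain g = 0.0537 − 0.0677 − 0.21 + 0.071 = -0.153.
Amplification A = 1/(1 + 0.153) = 0.8673.
ΔT = 3 × 0.8673 = 2.6 °C.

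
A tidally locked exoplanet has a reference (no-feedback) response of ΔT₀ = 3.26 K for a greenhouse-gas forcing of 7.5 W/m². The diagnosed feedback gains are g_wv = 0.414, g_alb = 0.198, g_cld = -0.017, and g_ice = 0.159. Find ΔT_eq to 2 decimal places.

Total gain g = 0.414 + 0.198 − 0.017 + 0.159 = 0.754.
Amplification A = 1/(1 − 0.754) = 4.065.
ΔT = 3.26 × 4.065 = 13.25 K.

13.25 K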